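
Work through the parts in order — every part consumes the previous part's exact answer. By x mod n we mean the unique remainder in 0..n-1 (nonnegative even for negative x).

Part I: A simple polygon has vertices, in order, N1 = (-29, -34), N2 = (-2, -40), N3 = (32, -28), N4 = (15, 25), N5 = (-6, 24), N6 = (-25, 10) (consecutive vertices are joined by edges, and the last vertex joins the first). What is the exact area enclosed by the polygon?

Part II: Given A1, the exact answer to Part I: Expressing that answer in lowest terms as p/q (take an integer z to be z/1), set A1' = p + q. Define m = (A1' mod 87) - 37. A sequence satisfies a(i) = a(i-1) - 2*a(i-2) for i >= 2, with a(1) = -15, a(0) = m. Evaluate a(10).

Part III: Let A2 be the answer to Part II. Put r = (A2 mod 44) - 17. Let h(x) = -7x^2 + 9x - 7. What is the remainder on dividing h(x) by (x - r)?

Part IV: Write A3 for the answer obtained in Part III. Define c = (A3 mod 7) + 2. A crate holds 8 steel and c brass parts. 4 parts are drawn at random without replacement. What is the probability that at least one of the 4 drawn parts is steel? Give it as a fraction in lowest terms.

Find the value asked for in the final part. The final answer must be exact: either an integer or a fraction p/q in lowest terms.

Part I: cross terms: (-29*-40 - -2*-34)=1092, (-2*-28 - 32*-40)=1336, (32*25 - 15*-28)=1220, (15*24 - -6*25)=510, (-6*10 - -25*24)=540, (-25*-34 - -29*10)=1140; twice the area = |5838| = 5838; area = 2919; answer 2919
Part II: A1 = 2919; threaded value p + q = 2920; m = 12; a(2) = 1*(-15) - 2*(12) = -39; iterating: a(2)=-39, a(3)=-9, a(4)=69, a(5)=87, a(6)=-51, a(7)=-225, a(8)=-123, a(9)=327, a(10)=573; answer 573
Part III: A2 = 573; r = -16; remainder = value at the root: -7*(-16)^2 + 9*(-16)^1 - 7 = (-1792) + (-144) + (-7) = -1943; answer -1943
Part IV: A3 = -1943; c = 5; total draws C(13,4) = 715; complement C(5,4) = 5; favorable 715 - 5 = 710; P = 142/143; answer 142/143

142/143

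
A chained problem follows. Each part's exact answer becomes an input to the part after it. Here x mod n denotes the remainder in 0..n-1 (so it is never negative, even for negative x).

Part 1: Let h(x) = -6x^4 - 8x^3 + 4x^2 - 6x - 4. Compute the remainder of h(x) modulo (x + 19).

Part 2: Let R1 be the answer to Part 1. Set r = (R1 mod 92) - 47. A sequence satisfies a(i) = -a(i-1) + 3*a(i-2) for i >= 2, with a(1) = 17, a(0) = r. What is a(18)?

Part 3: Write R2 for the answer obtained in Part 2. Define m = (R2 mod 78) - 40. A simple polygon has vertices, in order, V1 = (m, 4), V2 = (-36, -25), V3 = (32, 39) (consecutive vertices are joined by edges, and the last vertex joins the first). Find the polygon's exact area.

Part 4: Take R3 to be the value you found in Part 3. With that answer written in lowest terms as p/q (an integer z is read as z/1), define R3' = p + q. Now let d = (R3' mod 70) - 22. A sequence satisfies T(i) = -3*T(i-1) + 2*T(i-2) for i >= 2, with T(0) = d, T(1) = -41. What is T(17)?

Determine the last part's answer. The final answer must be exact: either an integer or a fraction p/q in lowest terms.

-33815709413

Part 1: remainder = value at the root: -6*(-19)^4 - 8*(-19)^3 + 4*(-19)^2 - 6*(-19)^1 - 4 = (-781926) + (54872) + (1444) + (114) + (-4) = -725500; answer -725500
Part 2: R1 = -725500; r = -35; a(2) = -1*(17) + 3*(-35) = -122; iterating: a(2)=-122, a(3)=173, a(4)=-539, a(5)=1058, a(6)=-2675, a(7)=5849, a(8)=-13874, a(9)=31421, a(10)=-73043, a(11)=167306, a(12)=-386435, a(13)=888353, a(14)=-2047658, a(15)=4712717, a(16)=-10855691, a(17)=24993842, a(18)=-57560915; answer -57560915
Part 3: R2 = -57560915; m = 3; cross terms: (3*-25 - -36*4)=69, (-36*39 - 32*-25)=-604, (32*4 - 3*39)=11; twice the area = |-524| = 524; area = 262; answer 262
Part 4: R3 = 262; threaded value p + q = 263; d = 31; T(2) = -3*(-41) + 2*(31) = 185; iterating: T(2)=185, T(3)=-637, T(4)=2281, T(5)=-8117, T(6)=28913, T(7)=-102973, T(8)=366745, T(9)=-1306181, T(10)=4652033, T(11)=-16568461, T(12)=59009449, T(13)=-210165269, T(14)=748514705, T(15)=-2665874653, T(16)=9494653369, T(17)=-33815709413; answer -33815709413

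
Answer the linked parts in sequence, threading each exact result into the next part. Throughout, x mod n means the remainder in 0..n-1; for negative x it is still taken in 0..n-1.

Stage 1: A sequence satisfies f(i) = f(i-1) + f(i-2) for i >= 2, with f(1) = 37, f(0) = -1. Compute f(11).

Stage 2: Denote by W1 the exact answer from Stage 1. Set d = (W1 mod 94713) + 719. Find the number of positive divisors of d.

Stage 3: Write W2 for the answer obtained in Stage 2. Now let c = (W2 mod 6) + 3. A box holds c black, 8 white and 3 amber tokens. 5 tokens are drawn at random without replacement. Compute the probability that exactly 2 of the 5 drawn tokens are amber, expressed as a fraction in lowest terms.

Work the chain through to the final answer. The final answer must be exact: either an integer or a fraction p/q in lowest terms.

65/408

Stage 1: f(2) = 1*(37) + 1*(-1) = 36; iterating: f(2)=36, f(3)=73, f(4)=109, f(5)=182, f(6)=291, f(7)=473, f(8)=764, f(9)=1237, f(10)=2001, f(11)=3238; answer 3238
Stage 2: W1 = 3238; d = 3957; 3957 = 3 * 1319; number of divisors = (1+1) * (1+1) = 4; answer 4
Stage 3: W2 = 4; c = 7; total draws C(18,5) = 8568; favorable C(3,2)*C(15,3) = 1365; P = 65/408; answer 65/408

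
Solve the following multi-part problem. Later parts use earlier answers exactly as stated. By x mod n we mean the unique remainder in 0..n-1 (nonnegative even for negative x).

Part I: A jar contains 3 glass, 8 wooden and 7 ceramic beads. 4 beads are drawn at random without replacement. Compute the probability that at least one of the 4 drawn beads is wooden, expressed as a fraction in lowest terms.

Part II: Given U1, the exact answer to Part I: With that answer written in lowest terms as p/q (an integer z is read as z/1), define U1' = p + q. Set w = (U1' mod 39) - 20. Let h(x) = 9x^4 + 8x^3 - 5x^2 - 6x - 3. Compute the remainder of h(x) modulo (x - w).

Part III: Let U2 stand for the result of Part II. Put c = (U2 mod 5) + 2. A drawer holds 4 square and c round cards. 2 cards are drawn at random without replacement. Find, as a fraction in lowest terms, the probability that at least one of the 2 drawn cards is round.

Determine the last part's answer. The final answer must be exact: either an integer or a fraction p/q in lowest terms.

5/6

Part I: total draws C(18,4) = 3060; complement C(10,4) = 210; favorable 3060 - 210 = 2850; P = 95/102; answer 95/102
Part II: U1 = 95/102; threaded value p + q = 197; w = -18; remainder = value at the root: 9*(-18)^4 + 8*(-18)^3 - 5*(-18)^2 - 6*(-18)^1 - 3 = (944784) + (-46656) + (-1620) + (108) + (-3) = 896613; answer 896613
Part III: U2 = 896613; c = 5; total draws C(9,2) = 36; complement C(4,2) = 6; favorable 36 - 6 = 30; P = 5/6; answer 5/6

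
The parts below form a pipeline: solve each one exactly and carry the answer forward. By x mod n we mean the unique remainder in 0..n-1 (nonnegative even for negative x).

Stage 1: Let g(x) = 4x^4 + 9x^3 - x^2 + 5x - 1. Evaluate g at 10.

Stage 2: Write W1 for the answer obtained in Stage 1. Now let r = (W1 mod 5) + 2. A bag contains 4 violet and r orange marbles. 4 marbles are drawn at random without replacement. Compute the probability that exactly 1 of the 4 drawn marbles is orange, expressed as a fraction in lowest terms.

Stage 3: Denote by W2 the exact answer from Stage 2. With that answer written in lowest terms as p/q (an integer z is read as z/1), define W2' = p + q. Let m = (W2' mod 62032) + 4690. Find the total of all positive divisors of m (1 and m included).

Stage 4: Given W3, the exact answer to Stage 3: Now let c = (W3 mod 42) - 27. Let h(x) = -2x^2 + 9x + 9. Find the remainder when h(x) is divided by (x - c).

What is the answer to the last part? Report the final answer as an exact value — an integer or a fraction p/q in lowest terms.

-2

Stage 1: 4*(10)^4 + 9*(10)^3 - 1*(10)^2 + 5*(10)^1 - 1 = (40000) + (9000) + (-100) + (50) + (-1) = 48949; answer 48949
Stage 2: W1 = 48949; r = 6; total draws C(10,4) = 210; favorable C(6,1)*C(4,3) = 24; P = 4/35; answer 4/35
Stage 3: W2 = 4/35; threaded value p + q = 39; m = 4729; 4729 is prime, so its only divisors are 1 and 4729; sigma = 1 + 4729 = 4730; answer 4730
Stage 4: W3 = 4730; c = -1; remainder = value at the root: -2*(-1)^2 + 9*(-1)^1 + 9 = (-2) + (-9) + (9) = -2; answer -2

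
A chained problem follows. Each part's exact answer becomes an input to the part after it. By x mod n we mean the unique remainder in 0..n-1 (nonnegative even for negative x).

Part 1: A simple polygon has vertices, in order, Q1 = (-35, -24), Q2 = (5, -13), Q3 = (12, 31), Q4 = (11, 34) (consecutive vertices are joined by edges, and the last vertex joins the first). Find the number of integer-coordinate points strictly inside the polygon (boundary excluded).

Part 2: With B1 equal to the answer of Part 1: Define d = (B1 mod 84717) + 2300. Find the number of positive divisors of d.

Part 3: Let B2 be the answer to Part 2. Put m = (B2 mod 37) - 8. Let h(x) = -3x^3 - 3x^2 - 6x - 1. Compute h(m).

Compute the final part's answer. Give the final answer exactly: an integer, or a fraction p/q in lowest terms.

167

Part 1: cross terms: (-35*-13 - 5*-24)=575, (5*31 - 12*-13)=311, (12*34 - 11*31)=67, (11*-24 - -35*34)=926; twice the area = |1879| = 1879; area = 1879/2; boundary points = 1 + 1 + 1 + 2 = 5; strictly interior points = area - boundary/2 + 1 = 938; answer 938
Part 2: B1 = 938; d = 3238; 3238 = 2 * 1619; number of divisors = (1+1) * (1+1) = 4; answer 4
Part 3: B2 = 4; m = -4; -3*(-4)^3 - 3*(-4)^2 - 6*(-4)^1 - 1 = (192) + (-48) + (24) + (-1) = 167; answer 167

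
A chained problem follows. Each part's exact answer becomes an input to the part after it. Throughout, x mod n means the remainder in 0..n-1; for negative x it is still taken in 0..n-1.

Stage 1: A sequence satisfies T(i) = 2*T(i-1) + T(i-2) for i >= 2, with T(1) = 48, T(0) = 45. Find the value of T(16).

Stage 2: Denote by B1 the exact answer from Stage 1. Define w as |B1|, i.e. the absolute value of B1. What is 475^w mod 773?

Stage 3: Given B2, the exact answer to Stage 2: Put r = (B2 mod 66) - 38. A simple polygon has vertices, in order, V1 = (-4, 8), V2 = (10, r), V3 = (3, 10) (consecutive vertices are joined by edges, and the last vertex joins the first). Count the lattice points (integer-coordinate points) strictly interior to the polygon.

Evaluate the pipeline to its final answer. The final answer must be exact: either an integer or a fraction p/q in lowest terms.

Stage 1: T(2) = 2*(48) + 1*(45) = 141; iterating: T(2)=141, T(3)=330, T(4)=801, T(5)=1932, T(6)=4665, T(7)=11262, T(8)=27189, T(9)=65640, T(10)=158469, T(11)=382578, T(12)=923625, T(13)=2229828, T(14)=5383281, T(15)=12996390, T(16)=31376061; answer 31376061
Stage 2: B1 = 31376061; w = 31376061; squarings mod 773: 475^1=475, 475^2=682, 475^4=551, 475^8=585, 475^16=559, 475^32=189, 475^64=163, 475^128=287, 475^256=431, 475^512=241, 475^1024=106, 475^2048=414, 475^4096=563, 475^8192=39, 475^16384=748, 475^32768=625, 475^65536=260, 475^131072=349, 475^262144=440, 475^524288=350, 475^1048576=366, 475^2097152=227, 475^4194304=511, 475^8388608=620, 475^16777216=219; 475^31376061 = 475^1 * 475^4 * 475^8 * 475^16 * 475^32 * 475^128 * 475^512 * 475^16384 * 475^32768 * 475^131072 * 475^262144 * 475^524288 * 475^1048576 * 475^4194304 * 475^8388608 * 475^16777216 = 290 (mod 773); answer 290
Stage 3: B2 = 290; r = -12; cross terms: (-4*-12 - 10*8)=-32, (10*10 - 3*-12)=136, (3*8 - -4*10)=64; twice the area = |168| = 168; area = 84; boundary points = 2 + 1 + 1 = 4; strictly interior points = area - boundary/2 + 1 = 83; answer 83

83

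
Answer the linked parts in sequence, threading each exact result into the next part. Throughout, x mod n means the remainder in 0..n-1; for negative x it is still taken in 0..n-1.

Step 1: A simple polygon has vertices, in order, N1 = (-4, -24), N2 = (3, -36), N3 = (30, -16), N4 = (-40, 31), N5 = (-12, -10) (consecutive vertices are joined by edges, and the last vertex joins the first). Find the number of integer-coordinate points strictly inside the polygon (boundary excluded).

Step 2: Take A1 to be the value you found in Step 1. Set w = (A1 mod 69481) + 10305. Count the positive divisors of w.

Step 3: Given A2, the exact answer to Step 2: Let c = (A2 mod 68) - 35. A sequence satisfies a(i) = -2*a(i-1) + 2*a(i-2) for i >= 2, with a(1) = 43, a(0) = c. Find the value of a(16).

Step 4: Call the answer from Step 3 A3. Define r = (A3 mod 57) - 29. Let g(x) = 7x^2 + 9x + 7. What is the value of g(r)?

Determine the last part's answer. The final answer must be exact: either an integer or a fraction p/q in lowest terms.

5353

Step 1: cross terms: (-4*-36 - 3*-24)=216, (3*-16 - 30*-36)=1032, (30*31 - -40*-16)=290, (-40*-10 - -12*31)=772, (-12*-24 - -4*-10)=248; twice the area = |2558| = 2558; area = 1279; boundary points = 1 + 1 + 1 + 1 + 2 = 6; strictly interior points = area - boundary/2 + 1 = 1277; answer 1277
Step 2: A1 = 1277; w = 11582; 11582 = 2 * 5791; number of divisors = (1+1) * (1+1) = 4; answer 4
Step 3: A2 = 4; c = -31; a(2) = -2*(43) + 2*(-31) = -148; iterating: a(2)=-148, a(3)=382, a(4)=-1060, a(5)=2884, a(6)=-7888, a(7)=21544, a(8)=-58864, a(9)=160816, a(10)=-439360, a(11)=1200352, a(12)=-3279424, a(13)=8959552, a(14)=-24477952, a(15)=66875008, a(16)=-182705920; answer -182705920
Step 4: A3 = -182705920; r = 27; 7*(27)^2 + 9*(27)^1 + 7 = (5103) + (243) + (7) = 5353; answer 5353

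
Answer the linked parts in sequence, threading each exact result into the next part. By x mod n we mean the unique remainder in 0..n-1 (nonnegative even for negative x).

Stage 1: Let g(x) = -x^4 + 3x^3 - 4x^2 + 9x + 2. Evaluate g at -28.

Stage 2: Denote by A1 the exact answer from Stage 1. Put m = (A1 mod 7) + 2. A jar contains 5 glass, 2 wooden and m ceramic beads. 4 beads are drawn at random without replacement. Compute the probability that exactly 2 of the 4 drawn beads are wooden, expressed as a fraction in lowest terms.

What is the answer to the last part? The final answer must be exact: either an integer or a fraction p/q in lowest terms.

Stage 1: -1*(-28)^4 + 3*(-28)^3 - 4*(-28)^2 + 9*(-28)^1 + 2 = (-614656) + (-65856) + (-3136) + (-252) + (2) = -683898; answer -683898
Stage 2: A1 = -683898; m = 4; total draws C(11,4) = 330; favorable C(2,2)*C(9,2) = 36; P = 6/55; answer 6/55

6/55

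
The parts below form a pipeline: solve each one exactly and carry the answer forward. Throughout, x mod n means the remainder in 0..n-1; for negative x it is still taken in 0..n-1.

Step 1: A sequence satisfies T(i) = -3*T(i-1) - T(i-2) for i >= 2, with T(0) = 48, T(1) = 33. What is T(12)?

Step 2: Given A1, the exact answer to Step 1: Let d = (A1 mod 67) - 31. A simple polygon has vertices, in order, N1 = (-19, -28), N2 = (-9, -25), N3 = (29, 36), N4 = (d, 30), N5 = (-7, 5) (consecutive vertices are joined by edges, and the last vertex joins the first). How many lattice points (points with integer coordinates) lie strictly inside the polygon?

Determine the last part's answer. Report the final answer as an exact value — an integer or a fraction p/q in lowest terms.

Step 1: T(2) = -3*(33) - 1*(48) = -147; iterating: T(2)=-147, T(3)=408, T(4)=-1077, T(5)=2823, T(6)=-7392, T(7)=19353, T(8)=-50667, T(9)=132648, T(10)=-347277, T(11)=909183, T(12)=-2380272; answer -2380272
Step 2: A1 = -2380272; d = 6; cross terms: (-19*-25 - -9*-28)=223, (-9*36 - 29*-25)=401, (29*30 - 6*36)=654, (6*5 - -7*30)=240, (-7*-28 - -19*5)=291; twice the area = |1809| = 1809; area = 1809/2; boundary points = 1 + 1 + 1 + 1 + 3 = 7; strictly interior points = area - boundary/2 + 1 = 902; answer 902

902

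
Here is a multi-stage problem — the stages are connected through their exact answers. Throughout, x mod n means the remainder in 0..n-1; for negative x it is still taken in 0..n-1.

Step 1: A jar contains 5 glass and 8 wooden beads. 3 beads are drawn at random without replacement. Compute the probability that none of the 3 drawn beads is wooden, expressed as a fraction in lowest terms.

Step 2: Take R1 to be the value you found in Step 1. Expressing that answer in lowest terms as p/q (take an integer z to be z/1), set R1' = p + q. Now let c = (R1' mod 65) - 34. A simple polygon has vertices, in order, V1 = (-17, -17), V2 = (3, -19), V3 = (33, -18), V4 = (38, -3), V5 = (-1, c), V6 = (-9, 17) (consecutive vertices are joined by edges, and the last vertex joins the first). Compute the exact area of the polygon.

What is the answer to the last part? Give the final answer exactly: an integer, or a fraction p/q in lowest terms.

Step 1: total draws C(13,3) = 286; favorable C(5,3) = 10; P = 5/143; answer 5/143
Step 2: R1 = 5/143; threaded value p + q = 148; c = -16; cross terms: (-17*-19 - 3*-17)=374, (3*-18 - 33*-19)=573, (33*-3 - 38*-18)=585, (38*-16 - -1*-3)=-611, (-1*17 - -9*-16)=-161, (-9*-17 - -17*17)=442; twice the area = |1202| = 1202; area = 601; answer 601

601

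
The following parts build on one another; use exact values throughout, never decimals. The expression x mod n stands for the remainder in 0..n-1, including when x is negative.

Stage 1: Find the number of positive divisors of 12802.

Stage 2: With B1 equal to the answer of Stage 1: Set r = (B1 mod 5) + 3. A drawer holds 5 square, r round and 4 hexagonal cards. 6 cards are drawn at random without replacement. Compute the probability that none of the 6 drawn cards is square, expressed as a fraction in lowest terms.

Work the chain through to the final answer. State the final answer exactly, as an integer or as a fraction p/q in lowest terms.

6/143

Stage 1: 12802 = 2 * 37 * 173; number of divisors = (1+1) * (1+1) * (1+1) = 8; answer 8
Stage 2: B1 = 8; r = 6; total draws C(15,6) = 5005; favorable C(10,6) = 210; P = 6/143; answer 6/143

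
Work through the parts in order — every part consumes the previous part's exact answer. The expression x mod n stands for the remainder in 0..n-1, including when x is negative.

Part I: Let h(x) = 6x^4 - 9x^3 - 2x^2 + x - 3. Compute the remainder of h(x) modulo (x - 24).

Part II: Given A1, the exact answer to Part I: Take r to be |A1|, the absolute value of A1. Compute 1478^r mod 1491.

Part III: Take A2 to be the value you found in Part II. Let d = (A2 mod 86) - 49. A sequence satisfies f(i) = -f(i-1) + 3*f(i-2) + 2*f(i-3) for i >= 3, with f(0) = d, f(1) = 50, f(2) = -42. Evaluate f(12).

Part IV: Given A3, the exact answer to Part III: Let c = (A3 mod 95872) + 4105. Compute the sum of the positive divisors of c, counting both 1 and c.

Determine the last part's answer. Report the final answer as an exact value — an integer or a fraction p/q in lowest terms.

Part I: remainder = value at the root: 6*(24)^4 - 9*(24)^3 - 2*(24)^2 + 1*(24)^1 - 3 = (1990656) + (-124416) + (-1152) + (24) + (-3) = 1865109; answer 1865109
Part II: A1 = 1865109; r = 1865109; squarings mod 1491: 1478^1=1478, 1478^2=169, 1478^4=232, 1478^8=148, 1478^16=1030, 1478^32=799, 1478^64=253, 1478^128=1387, 1478^256=379, 1478^512=505, 1478^1024=64, 1478^2048=1114, 1478^4096=484, 1478^8192=169, 1478^16384=232, 1478^32768=148, 1478^65536=1030, 1478^131072=799, 1478^262144=253, 1478^524288=1387, 1478^1048576=379; 1478^1865109 = 1478^1 * 1478^4 * 1478^16 * 1478^128 * 1478^256 * 1478^1024 * 1478^4096 * 1478^8192 * 1478^16384 * 1478^262144 * 1478^524288 * 1478^1048576 = 1247 (mod 1491); answer 1247
Part III: A2 = 1247; d = -6; f(3) = -1*(-42) + 3*(50) + 2*(-6) = 180; iterating: f(3)=180, f(4)=-206, f(5)=662, f(6)=-920, f(7)=2494, f(8)=-3930, f(9)=9572, f(10)=-16374, f(11)=37230, f(12)=-67208; answer -67208
Part IV: A3 = -67208; c = 32769; 32769 = 3^2 * 11 * 331; sigma = (1 + 3 + 9) * (1 + 11) * (1 + 331) = 13 * 12 * 332 = 51792; answer 51792

51792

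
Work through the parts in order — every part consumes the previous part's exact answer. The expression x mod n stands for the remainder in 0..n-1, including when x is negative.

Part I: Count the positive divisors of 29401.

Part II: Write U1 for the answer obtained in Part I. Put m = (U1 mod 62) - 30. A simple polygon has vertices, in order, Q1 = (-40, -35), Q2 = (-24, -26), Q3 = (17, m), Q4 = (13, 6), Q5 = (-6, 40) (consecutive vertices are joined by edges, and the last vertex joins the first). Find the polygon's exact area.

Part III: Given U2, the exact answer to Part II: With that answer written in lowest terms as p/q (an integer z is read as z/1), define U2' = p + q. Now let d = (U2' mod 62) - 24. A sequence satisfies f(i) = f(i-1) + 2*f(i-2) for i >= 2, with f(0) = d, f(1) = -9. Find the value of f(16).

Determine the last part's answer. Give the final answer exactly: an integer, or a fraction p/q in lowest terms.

Part I: 29401 is prime, so its only divisors are 1 and 29401; count = 2; answer 2
Part II: U1 = 2; m = -28; cross terms: (-40*-26 - -24*-35)=200, (-24*-28 - 17*-26)=1114, (17*6 - 13*-28)=466, (13*40 - -6*6)=556, (-6*-35 - -40*40)=1810; twice the area = |4146| = 4146; area = 2073; answer 2073
Part III: U2 = 2073; threaded value p + q = 2074; d = 4; f(2) = 1*(-9) + 2*(4) = -1; iterating: f(2)=-1, f(3)=-19, f(4)=-21, f(5)=-59, f(6)=-101, f(7)=-219, f(8)=-421, f(9)=-859, f(10)=-1701, f(11)=-3419, f(12)=-6821, f(13)=-13659, f(14)=-27301, f(15)=-54619, f(16)=-109221; answer -109221

-109221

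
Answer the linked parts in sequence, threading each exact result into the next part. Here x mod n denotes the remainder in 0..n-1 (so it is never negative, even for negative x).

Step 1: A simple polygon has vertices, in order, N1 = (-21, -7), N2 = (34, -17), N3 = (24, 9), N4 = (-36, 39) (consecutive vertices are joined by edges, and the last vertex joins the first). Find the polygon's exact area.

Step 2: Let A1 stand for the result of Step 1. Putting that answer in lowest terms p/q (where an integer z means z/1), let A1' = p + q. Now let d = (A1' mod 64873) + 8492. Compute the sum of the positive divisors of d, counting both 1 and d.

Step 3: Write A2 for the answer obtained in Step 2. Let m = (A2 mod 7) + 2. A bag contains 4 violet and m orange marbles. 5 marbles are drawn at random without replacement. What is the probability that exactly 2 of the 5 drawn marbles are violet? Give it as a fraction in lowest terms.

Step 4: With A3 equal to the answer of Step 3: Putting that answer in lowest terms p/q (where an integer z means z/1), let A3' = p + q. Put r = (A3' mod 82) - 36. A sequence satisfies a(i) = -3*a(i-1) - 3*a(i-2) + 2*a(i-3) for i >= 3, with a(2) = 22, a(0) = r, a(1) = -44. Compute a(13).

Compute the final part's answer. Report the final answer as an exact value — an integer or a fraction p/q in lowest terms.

Step 1: cross terms: (-21*-17 - 34*-7)=595, (34*9 - 24*-17)=714, (24*39 - -36*9)=1260, (-36*-7 - -21*39)=1071; twice the area = |3640| = 3640; area = 1820; answer 1820
Step 2: A1 = 1820; threaded value p + q = 1821; d = 10313; 10313 is prime, so its only divisors are 1 and 10313; sigma = 1 + 10313 = 10314; answer 10314
Step 3: A2 = 10314; m = 5; total draws C(9,5) = 126; favorable C(4,2)*C(5,3) = 60; P = 10/21; answer 10/21
Step 4: A3 = 10/21; threaded value p + q = 31; r = -5; a(3) = -3*(22) - 3*(-44) + 2*(-5) = 56; iterating: a(3)=56, a(4)=-322, a(5)=842, a(6)=-1448, a(7)=1174, a(8)=2506, a(9)=-13936, a(10)=36638, a(11)=-63094, a(12)=51496, a(13)=108070; answer 108070

108070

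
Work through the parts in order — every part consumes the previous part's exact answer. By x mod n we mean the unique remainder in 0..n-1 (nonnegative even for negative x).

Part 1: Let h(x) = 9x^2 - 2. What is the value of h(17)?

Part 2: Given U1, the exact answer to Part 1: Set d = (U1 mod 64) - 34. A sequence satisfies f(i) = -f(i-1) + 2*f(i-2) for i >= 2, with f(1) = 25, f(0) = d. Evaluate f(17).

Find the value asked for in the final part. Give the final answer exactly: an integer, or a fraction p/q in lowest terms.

Part 1: 9*(17)^2 - 2 = (2601) + (-2) = 2599; answer 2599
Part 2: U1 = 2599; d = 5; f(2) = -1*(25) + 2*(5) = -15; iterating: f(2)=-15, f(3)=65, f(4)=-95, f(5)=225, f(6)=-415, f(7)=865, f(8)=-1695, f(9)=3425, f(10)=-6815, f(11)=13665, f(12)=-27295, f(13)=54625, f(14)=-109215, f(15)=218465, f(16)=-436895, f(17)=873825; answer 873825

873825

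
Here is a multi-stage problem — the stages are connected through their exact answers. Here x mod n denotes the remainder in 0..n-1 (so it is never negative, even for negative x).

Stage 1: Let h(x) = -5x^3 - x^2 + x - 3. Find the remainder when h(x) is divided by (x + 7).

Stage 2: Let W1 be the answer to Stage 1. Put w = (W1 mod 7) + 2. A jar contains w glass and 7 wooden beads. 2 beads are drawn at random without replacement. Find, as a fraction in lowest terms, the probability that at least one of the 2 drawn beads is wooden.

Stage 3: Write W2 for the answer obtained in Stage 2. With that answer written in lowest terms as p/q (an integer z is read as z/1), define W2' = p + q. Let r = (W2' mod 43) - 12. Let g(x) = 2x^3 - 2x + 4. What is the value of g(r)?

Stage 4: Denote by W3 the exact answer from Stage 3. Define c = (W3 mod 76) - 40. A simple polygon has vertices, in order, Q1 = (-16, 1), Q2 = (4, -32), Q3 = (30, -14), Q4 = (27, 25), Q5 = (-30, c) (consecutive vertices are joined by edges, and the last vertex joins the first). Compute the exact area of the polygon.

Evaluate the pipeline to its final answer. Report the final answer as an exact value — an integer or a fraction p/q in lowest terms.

2060

Stage 1: remainder = value at the root: -5*(-7)^3 - 1*(-7)^2 + 1*(-7)^1 - 3 = (1715) + (-49) + (-7) + (-3) = 1656; answer 1656
Stage 2: W1 = 1656; w = 6; total draws C(13,2) = 78; complement C(6,2) = 15; favorable 78 - 15 = 63; P = 21/26; answer 21/26
Stage 3: W2 = 21/26; threaded value p + q = 47; r = -8; 2*(-8)^3 - 2*(-8)^1 + 4 = (-1024) + (16) + (4) = -1004; answer -1004
Stage 4: W3 = -1004; c = 20; cross terms: (-16*-32 - 4*1)=508, (4*-14 - 30*-32)=904, (30*25 - 27*-14)=1128, (27*20 - -30*25)=1290, (-30*1 - -16*20)=290; twice the area = |4120| = 4120; area = 2060; answer 2060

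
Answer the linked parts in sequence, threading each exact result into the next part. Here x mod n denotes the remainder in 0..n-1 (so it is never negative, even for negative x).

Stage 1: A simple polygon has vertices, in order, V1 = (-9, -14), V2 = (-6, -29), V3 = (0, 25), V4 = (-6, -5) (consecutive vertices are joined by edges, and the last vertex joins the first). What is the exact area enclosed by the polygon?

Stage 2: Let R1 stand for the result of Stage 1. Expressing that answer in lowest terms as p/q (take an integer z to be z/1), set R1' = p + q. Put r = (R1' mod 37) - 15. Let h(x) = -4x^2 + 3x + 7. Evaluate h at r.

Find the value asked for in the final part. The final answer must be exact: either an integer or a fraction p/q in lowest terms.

-1533

Stage 1: cross terms: (-9*-29 - -6*-14)=177, (-6*25 - 0*-29)=-150, (0*-5 - -6*25)=150, (-6*-14 - -9*-5)=39; twice the area = |216| = 216; area = 108; answer 108
Stage 2: R1 = 108; threaded value p + q = 109; r = 20; -4*(20)^2 + 3*(20)^1 + 7 = (-1600) + (60) + (7) = -1533; answer -1533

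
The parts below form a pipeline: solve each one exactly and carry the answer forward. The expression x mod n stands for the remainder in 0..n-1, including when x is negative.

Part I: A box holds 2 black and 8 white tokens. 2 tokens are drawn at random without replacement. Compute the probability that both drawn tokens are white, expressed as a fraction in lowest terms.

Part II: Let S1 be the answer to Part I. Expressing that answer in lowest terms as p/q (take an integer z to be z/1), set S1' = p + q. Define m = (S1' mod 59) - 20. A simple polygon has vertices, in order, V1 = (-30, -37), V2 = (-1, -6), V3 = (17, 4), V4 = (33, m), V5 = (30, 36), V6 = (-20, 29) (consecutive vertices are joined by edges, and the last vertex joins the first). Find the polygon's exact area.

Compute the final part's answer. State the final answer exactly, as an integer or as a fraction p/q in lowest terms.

Part I: total draws C(10,2) = 45; favorable C(8,2) = 28; P = 28/45; answer 28/45
Part II: S1 = 28/45; threaded value p + q = 73; m = -6; cross terms: (-30*-6 - -1*-37)=143, (-1*4 - 17*-6)=98, (17*-6 - 33*4)=-234, (33*36 - 30*-6)=1368, (30*29 - -20*36)=1590, (-20*-37 - -30*29)=1610; twice the area = |4575| = 4575; area = 4575/2; answer 4575/2

4575/2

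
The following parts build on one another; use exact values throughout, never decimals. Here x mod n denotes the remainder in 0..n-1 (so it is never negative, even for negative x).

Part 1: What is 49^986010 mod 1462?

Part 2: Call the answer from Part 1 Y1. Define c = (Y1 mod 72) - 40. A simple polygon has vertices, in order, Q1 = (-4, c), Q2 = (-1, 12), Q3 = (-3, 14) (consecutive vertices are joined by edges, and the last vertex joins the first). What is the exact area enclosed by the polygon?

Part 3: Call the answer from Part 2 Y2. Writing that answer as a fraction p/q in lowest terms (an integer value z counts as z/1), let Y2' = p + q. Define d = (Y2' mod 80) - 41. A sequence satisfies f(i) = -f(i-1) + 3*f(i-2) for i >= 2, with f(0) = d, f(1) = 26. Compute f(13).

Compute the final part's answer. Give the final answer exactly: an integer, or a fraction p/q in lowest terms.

886874

Part 1: squarings mod 1462: 49^1=49, 49^2=939, 49^4=135, 49^8=681, 49^16=307, 49^32=681, 49^64=307, 49^128=681, 49^256=307, 49^512=681, 49^1024=307, 49^2048=681, 49^4096=307, 49^8192=681, 49^16384=307, 49^32768=681, 49^65536=307, 49^131072=681, 49^262144=307, 49^524288=681; 49^986010 = 49^2 * 49^8 * 49^16 * 49^128 * 49^256 * 49^512 * 49^2048 * 49^65536 * 49^131072 * 49^262144 * 49^524288 = 259 (mod 1462); answer 259
Part 2: Y1 = 259; c = 3; cross terms: (-4*12 - -1*3)=-45, (-1*14 - -3*12)=22, (-3*3 - -4*14)=47; twice the area = |24| = 24; area = 12; answer 12
Part 3: Y2 = 12; threaded value p + q = 13; d = -28; f(2) = -1*(26) + 3*(-28) = -110; iterating: f(2)=-110, f(3)=188, f(4)=-518, f(5)=1082, f(6)=-2636, f(7)=5882, f(8)=-13790, f(9)=31436, f(10)=-72806, f(11)=167114, f(12)=-385532, f(13)=886874; answer 886874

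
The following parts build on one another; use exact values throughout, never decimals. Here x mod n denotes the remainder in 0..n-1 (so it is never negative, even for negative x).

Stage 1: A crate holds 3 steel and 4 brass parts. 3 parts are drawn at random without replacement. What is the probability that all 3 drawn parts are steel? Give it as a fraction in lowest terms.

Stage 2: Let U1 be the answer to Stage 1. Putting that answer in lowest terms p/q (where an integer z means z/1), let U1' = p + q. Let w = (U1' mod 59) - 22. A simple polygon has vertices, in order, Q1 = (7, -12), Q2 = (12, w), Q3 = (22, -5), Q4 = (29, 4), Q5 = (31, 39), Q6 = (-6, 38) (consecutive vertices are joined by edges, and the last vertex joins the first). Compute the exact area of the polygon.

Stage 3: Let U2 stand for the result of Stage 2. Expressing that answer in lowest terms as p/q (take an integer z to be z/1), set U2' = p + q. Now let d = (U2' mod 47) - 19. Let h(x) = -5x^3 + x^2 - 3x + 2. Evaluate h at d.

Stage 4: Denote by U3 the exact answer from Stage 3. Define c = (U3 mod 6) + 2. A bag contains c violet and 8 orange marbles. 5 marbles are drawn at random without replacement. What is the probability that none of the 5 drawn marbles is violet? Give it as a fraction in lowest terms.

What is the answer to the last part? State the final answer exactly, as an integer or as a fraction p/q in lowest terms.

7/99

Stage 1: total draws C(7,3) = 35; favorable C(3,3) = 1; P = 1/35; answer 1/35
Stage 2: U1 = 1/35; threaded value p + q = 36; w = 14; cross terms: (7*14 - 12*-12)=242, (12*-5 - 22*14)=-368, (22*4 - 29*-5)=233, (29*39 - 31*4)=1007, (31*38 - -6*39)=1412, (-6*-12 - 7*38)=-194; twice the area = |2332| = 2332; area = 1166; answer 1166
Stage 3: U2 = 1166; threaded value p + q = 1167; d = 20; -5*(20)^3 + 1*(20)^2 - 3*(20)^1 + 2 = (-40000) + (400) + (-60) + (2) = -39658; answer -39658
Stage 4: U3 = -39658; c = 4; total draws C(12,5) = 792; favorable C(8,5) = 56; P = 7/99; answer 7/99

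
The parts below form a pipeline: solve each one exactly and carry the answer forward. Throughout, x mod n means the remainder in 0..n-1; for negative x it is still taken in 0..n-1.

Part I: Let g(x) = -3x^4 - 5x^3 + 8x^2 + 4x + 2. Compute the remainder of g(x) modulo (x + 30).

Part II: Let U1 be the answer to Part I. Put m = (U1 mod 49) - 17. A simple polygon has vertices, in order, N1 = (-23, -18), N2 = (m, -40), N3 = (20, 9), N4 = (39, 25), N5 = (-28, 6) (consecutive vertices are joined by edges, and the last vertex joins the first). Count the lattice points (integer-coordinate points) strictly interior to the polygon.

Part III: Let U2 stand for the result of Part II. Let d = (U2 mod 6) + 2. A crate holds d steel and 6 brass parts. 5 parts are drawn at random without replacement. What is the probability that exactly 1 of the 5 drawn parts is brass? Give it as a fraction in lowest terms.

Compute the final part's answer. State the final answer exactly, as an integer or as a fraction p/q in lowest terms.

Part I: remainder = value at the root: -3*(-30)^4 - 5*(-30)^3 + 8*(-30)^2 + 4*(-30)^1 + 2 = (-2430000) + (135000) + (7200) + (-120) + (2) = -2287918; answer -2287918
Part II: U1 = -2287918; m = 22; cross terms: (-23*-40 - 22*-18)=1316, (22*9 - 20*-40)=998, (20*25 - 39*9)=149, (39*6 - -28*25)=934, (-28*-18 - -23*6)=642; twice the area = |4039| = 4039; area = 4039/2; boundary points = 1 + 1 + 1 + 1 + 1 = 5; strictly interior points = area - boundary/2 + 1 = 2018; answer 2018
Part III: U2 = 2018; d = 4; total draws C(10,5) = 252; favorable C(6,1)*C(4,4) = 6; P = 1/42; answer 1/42

1/42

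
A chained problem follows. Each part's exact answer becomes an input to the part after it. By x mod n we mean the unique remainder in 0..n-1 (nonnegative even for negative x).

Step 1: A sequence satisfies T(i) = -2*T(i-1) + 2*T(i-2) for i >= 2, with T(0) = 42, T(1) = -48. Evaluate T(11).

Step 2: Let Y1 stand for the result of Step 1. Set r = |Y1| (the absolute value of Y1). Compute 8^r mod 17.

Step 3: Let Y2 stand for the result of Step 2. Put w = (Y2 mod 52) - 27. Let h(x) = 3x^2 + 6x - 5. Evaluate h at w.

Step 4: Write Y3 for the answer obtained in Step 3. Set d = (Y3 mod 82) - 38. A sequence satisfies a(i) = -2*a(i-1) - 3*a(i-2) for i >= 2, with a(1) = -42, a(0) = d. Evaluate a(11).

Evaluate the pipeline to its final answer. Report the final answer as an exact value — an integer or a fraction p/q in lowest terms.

Step 1: T(2) = -2*(-48) + 2*(42) = 180; iterating: T(2)=180, T(3)=-456, T(4)=1272, T(5)=-3456, T(6)=9456, T(7)=-25824, T(8)=70560, T(9)=-192768, T(10)=526656, T(11)=-1438848; answer -1438848
Step 2: Y1 = -1438848; r = 1438848; squarings mod 17: 8^1=8, 8^2=13, 8^4=16, 8^8=1, 8^16=1, 8^32=1, 8^64=1, 8^128=1, 8^256=1, 8^512=1, 8^1024=1, 8^2048=1, 8^4096=1, 8^8192=1, 8^16384=1, 8^32768=1, 8^65536=1, 8^131072=1, 8^262144=1, 8^524288=1, 8^1048576=1; 8^1438848 = 8^128 * 8^1024 * 8^4096 * 8^8192 * 8^16384 * 8^32768 * 8^65536 * 8^262144 * 8^1048576 = 1 (mod 17); answer 1
Step 3: Y2 = 1; w = -26; 3*(-26)^2 + 6*(-26)^1 - 5 = (2028) + (-156) + (-5) = 1867; answer 1867
Step 4: Y3 = 1867; d = 25; a(2) = -2*(-42) - 3*(25) = 9; iterating: a(2)=9, a(3)=108, a(4)=-243, a(5)=162, a(6)=405, a(7)=-1296, a(8)=1377, a(9)=1134, a(10)=-6399, a(11)=9396; answer 9396

9396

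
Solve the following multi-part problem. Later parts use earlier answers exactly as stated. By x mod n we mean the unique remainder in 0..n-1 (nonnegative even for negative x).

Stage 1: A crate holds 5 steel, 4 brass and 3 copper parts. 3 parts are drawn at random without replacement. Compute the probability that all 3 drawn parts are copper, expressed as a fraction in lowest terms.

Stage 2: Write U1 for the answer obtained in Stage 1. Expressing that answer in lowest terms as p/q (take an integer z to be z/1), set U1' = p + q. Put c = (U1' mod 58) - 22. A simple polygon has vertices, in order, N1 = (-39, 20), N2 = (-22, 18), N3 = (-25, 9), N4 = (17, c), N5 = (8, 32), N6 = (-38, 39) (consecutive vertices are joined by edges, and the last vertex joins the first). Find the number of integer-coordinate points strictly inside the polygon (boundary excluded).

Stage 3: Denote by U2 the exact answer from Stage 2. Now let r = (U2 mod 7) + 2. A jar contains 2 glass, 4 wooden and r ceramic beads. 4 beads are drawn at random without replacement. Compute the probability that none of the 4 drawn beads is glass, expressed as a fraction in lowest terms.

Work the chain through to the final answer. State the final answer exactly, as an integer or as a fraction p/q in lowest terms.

1/3

Stage 1: total draws C(12,3) = 220; favorable C(3,3) = 1; P = 1/220; answer 1/220
Stage 2: U1 = 1/220; threaded value p + q = 221; c = 25; cross terms: (-39*18 - -22*20)=-262, (-22*9 - -25*18)=252, (-25*25 - 17*9)=-778, (17*32 - 8*25)=344, (8*39 - -38*32)=1528, (-38*20 - -39*39)=761; twice the area = |1845| = 1845; area = 1845/2; boundary points = 1 + 3 + 2 + 1 + 1 + 1 = 9; strictly interior points = area - boundary/2 + 1 = 919; answer 919
Stage 3: U2 = 919; r = 4; total draws C(10,4) = 210; favorable C(8,4) = 70; P = 1/3; answer 1/3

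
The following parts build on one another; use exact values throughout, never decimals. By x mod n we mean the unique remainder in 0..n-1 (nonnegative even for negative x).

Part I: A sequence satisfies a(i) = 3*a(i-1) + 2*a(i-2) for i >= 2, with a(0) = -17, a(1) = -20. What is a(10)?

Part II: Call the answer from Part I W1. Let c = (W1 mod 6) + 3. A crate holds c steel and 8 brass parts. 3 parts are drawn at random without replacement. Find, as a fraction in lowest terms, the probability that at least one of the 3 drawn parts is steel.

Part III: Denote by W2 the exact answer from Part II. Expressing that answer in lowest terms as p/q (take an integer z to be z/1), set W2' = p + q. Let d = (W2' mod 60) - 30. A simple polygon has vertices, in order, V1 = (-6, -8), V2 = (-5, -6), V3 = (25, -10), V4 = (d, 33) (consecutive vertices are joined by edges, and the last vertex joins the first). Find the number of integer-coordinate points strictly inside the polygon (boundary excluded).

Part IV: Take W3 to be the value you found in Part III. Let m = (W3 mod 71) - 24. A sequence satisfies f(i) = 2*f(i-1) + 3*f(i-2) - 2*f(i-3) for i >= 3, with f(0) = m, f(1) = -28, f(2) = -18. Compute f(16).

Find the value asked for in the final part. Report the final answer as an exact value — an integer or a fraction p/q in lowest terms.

-70868462

Part I: a(2) = 3*(-20) + 2*(-17) = -94; iterating: a(2)=-94, a(3)=-322, a(4)=-1154, a(5)=-4106, a(6)=-14626, a(7)=-52090, a(8)=-185522, a(9)=-660746, a(10)=-2353282; answer -2353282
Part II: W1 = -2353282; c = 5; total draws C(13,3) = 286; complement C(8,3) = 56; favorable 286 - 56 = 230; P = 115/143; answer 115/143
Part III: W2 = 115/143; threaded value p + q = 258; d = -12; cross terms: (-6*-6 - -5*-8)=-4, (-5*-10 - 25*-6)=200, (25*33 - -12*-10)=705, (-12*-8 - -6*33)=294; twice the area = |1195| = 1195; area = 1195/2; boundary points = 1 + 2 + 1 + 1 = 5; strictly interior points = area - boundary/2 + 1 = 596; answer 596
Part IV: W3 = 596; m = 4; f(3) = 2*(-18) + 3*(-28) - 2*(4) = -128; iterating: f(3)=-128, f(4)=-254, f(5)=-856, f(6)=-2218, f(7)=-6496, f(8)=-17934, f(9)=-50920, f(10)=-142650, f(11)=-402192, f(12)=-1130494, f(13)=-3182264, f(14)=-8951626, f(15)=-25189056, f(16)=-70868462; answer -70868462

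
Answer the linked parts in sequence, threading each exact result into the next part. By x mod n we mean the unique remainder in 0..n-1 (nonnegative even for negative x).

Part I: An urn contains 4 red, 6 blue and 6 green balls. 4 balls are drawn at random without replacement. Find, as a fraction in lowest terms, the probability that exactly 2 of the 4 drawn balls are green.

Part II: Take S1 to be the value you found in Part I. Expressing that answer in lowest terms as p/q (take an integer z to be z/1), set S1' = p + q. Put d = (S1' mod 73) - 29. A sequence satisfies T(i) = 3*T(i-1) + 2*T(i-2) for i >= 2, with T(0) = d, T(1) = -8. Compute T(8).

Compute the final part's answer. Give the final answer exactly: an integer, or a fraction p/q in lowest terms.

Part I: total draws C(16,4) = 1820; favorable C(6,2)*C(10,2) = 675; P = 135/364; answer 135/364
Part II: S1 = 135/364; threaded value p + q = 499; d = 32; T(2) = 3*(-8) + 2*(32) = 40; iterating: T(2)=40, T(3)=104, T(4)=392, T(5)=1384, T(6)=4936, T(7)=17576, T(8)=62600; answer 62600

62600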